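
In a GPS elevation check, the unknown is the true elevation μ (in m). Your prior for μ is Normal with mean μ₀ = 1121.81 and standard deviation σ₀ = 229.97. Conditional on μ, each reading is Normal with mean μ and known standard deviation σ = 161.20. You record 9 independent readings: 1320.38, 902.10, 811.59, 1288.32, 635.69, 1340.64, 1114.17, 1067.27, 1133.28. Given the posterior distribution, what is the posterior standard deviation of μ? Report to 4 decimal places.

For Normal data with known variance σ², a Normal(μ₀, σ₀²) prior on μ is conjugate. Posterior precision = 1/σ₀² + n/σ²; posterior mean is the precision-weighted average of μ₀ and x̄.
σ₀² = 229.97² = 52886.2009, σ² = 161.20² = 25985.44; σ² + n·σ₀² = 25985.44 + 9·52886.2009 = 501961.2481.
Posterior precision = 1/σ₀² + n/σ² = 1/52886.2009 + 9/25985.44 = (σ² + n·σ₀²)/(σ₀²σ²) = 501961.2481/(52886.2009·25985.44); posterior variance σₙ² = σ₀²σ²/(σ² + n·σ₀²) = 52886.2009·25985.44/501961.2481 = 2737.803377.
Posterior SD = √σₙ² = √(52886.2009·25985.44/501961.2481) = 52.3240.

52.3240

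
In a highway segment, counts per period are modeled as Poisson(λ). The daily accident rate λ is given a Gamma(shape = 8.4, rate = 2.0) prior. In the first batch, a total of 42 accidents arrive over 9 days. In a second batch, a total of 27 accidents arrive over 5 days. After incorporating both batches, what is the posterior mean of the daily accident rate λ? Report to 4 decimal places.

With a Gamma(shape α, rate β) prior, the Poisson likelihood is conjugate: the posterior is Gamma(α + ΣXᵢ, β + n).
After batch 1: Gamma(α+S, β+n) = Gamma(8.4+42, 2.0+9) = Gamma(50.4, 11.0).
After batch 2: Gamma(α+S, β+n) = Gamma(50.4+27, 11.0+5) = Gamma(77.4, 16.0).
Posterior mean = α/β = 77.4/16.0 = 4.8375.

4.8375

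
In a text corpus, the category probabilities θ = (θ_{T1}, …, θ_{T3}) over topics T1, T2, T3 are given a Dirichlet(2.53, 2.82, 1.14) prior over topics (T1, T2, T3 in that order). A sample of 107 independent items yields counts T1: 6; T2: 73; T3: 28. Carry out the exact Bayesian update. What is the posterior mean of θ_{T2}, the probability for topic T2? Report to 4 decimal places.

The Dirichlet prior is conjugate to the Multinomial likelihood: each posterior αⱼ = prior αⱼ + observed count nⱼ.
Posterior concentration: (8.53, 75.82, 29.14), total = 113.49.
E[θ_{T2}|data] = α_{T2}/Σα = 75.82/113.49 = 0.6681.

0.6681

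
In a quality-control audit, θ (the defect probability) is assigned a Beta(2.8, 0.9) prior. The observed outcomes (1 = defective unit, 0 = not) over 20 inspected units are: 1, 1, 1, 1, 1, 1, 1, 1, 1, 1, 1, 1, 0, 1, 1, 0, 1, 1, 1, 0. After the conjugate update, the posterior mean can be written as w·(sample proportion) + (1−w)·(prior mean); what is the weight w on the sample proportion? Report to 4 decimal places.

The Beta prior is conjugate to a Binomial/Bernoulli likelihood; the update adds successes to α and failures to β.
Posterior mean = (α₀+k)/(α₀+β₀+n) = [n/(α₀+β₀+n)]·(k/n) + [(α₀+β₀)/(α₀+β₀+n)]·α₀/(α₀+β₀), so only n and the prior enter the weight.
The weight on the data is w = n/(α₀+β₀+n) = 20/(2.8+0.9+20) = 20/23.7 = 0.8439.

0.8439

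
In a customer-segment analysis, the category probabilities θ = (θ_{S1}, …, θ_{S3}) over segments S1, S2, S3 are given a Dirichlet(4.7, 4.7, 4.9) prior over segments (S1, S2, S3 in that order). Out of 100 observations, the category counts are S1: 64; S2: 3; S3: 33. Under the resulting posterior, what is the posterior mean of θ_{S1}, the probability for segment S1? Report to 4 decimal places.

0.6010

The Dirichlet prior is conjugate to the Multinomial likelihood: each posterior αⱼ = prior αⱼ + observed count nⱼ.
Posterior concentration: (68.7, 7.7, 37.9), total = 114.3.
E[θ_{S1}|data] = α_{S1}/Σα = 68.7/114.3 = 0.6010.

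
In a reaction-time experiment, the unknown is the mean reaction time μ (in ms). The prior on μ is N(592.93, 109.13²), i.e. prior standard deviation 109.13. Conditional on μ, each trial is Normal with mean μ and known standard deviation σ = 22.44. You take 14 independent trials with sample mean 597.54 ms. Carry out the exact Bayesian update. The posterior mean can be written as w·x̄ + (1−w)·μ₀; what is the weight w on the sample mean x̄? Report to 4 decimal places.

For Normal data with known variance σ², a Normal(μ₀, σ₀²) prior on μ is conjugate. Posterior precision = 1/σ₀² + n/σ²; posterior mean is the precision-weighted average of μ₀ and x̄.
σ₀² = 109.13² = 11909.3569, σ² = 22.44² = 503.5536. Prior precision 1/σ₀² = 1/11909.3569; data precision n/σ² = 14/503.5536.
w = (n/σ²)/(1/σ₀² + n/σ²) = n·σ₀²/(σ² + n·σ₀²) = 14·11909.3569/(503.5536 + 14·11909.3569) = 166730.9966/167234.5502 = 0.9970.

0.9970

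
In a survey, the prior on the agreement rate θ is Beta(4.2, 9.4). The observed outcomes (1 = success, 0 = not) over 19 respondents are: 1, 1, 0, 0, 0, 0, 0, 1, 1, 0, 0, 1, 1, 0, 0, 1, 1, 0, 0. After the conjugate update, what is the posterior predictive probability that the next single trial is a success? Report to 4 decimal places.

0.3742

The Beta prior is conjugate to a Binomial/Bernoulli likelihood; the update adds successes to α and failures to β.
Posterior: Beta(α+k, β+n−k) = Beta(4.2+8, 9.4+11) = Beta(12.2, 20.4).
For a single future Bernoulli trial, P(success | data) = α/(α+β) = 0.3742.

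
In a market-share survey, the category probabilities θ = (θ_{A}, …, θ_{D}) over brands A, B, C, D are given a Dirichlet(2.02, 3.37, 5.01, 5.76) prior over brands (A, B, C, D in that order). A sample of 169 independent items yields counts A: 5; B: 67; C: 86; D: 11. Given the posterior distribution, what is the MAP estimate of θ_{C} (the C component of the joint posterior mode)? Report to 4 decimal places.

0.4969

The Dirichlet prior is conjugate to the Multinomial likelihood: each posterior αⱼ = prior αⱼ + observed count nⱼ.
Posterior concentration: (7.02, 70.37, 91.01, 16.76), total = 185.16.
Joint mode component: (α_{C}−1)/(Σα−K) = 90.01/181.16 = 0.4969.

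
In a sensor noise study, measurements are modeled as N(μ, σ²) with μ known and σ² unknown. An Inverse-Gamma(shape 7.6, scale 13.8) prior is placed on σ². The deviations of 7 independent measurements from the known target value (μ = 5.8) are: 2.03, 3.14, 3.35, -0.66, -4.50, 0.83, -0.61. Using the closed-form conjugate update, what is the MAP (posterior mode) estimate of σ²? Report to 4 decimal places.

With known mean μ and an Inverse-Gamma(α, β) prior on σ², the Normal likelihood is conjugate: posterior is Inv-Gamma(α + n/2, β + Σ(xᵢ−μ)²/2).
Σ(xᵢ−μ)² = (2.03)² + (3.14)² + (3.35)² + (-0.66)² + (-4.50)² + (0.83)² + (-0.61)² = 46.9496.
Posterior: Inv-Gamma(7.6 + 7/2, 13.8 + 46.9496/2) = Inv-Gamma(11.10, 37.27480).
Mode = β/(α+1) = 37.27480/12.10 = 3.0806.

3.0806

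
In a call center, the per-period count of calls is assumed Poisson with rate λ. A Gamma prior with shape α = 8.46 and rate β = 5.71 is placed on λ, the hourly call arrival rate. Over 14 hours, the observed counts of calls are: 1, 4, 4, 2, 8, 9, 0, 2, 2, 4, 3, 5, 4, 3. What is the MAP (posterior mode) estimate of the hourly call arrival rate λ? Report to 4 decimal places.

2.9660

With a Gamma(shape α, rate β) prior, the Poisson likelihood is conjugate: the posterior is Gamma(α + ΣXᵢ, β + n).
Sum of counts S = 51 over n = 14 hours.
Posterior: Gamma(α+S, β+n) = Gamma(8.46+51, 5.71+14) = Gamma(59.46, 19.71).
Mode of Gamma(α,β) for α≥1 is (α−1)/β = 58.46/19.71 = 2.9660.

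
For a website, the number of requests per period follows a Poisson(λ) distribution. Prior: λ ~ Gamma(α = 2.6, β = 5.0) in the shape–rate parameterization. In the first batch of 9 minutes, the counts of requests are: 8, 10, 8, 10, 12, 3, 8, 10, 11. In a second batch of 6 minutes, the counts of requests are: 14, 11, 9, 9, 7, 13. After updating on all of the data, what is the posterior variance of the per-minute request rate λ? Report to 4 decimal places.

With a Gamma(shape α, rate β) prior, the Poisson likelihood is conjugate: the posterior is Gamma(α + ΣXᵢ, β + n).
Batch 1: sum of counts S = 80 over n = 9 minutes.
After batch 1: Gamma(α+S, β+n) = Gamma(2.6+80, 5.0+9) = Gamma(82.6, 14.0).
Batch 2: sum of counts S = 63 over n = 6 minutes.
After batch 2: Gamma(α+S, β+n) = Gamma(82.6+63, 14.0+6) = Gamma(145.6, 20.0).
Var = α/β² = 145.6/20.0² = 0.3640.

0.3640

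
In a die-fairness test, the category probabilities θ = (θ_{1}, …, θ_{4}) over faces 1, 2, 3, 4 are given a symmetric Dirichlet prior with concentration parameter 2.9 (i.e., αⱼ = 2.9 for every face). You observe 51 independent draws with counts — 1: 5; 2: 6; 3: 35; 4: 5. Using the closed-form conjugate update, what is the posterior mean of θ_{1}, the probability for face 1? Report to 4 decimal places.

0.1262

The Dirichlet prior is conjugate to the Multinomial likelihood: each posterior αⱼ = prior αⱼ + observed count nⱼ.
Posterior concentration: (7.9, 8.9, 37.9, 7.9), total = 62.6.
E[θ_{1}|data] = α_{1}/Σα = 7.9/62.6 = 0.1262.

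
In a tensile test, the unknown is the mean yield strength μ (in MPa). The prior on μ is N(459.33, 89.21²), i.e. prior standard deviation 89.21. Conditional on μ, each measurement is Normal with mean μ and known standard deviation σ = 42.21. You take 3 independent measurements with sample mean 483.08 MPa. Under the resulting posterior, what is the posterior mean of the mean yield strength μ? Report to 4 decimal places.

481.4307

For Normal data with known variance σ², a Normal(μ₀, σ₀²) prior on μ is conjugate. Posterior precision = 1/σ₀² + n/σ²; posterior mean is the precision-weighted average of μ₀ and x̄.
n·x̄ = 3·483.08 = 1449.24.
σ₀² = 89.21² = 7958.4241, σ² = 42.21² = 1781.6841; σ² + n·σ₀² = 1781.6841 + 3·7958.4241 = 25656.9564.
Posterior mean = (μ₀/σ₀² + n·x̄/σ²)/(1/σ₀² + n/σ²) = (σ²·μ₀ + σ₀²·n·x̄)/(σ² + n·σ₀²) = (1781.6841·459.33 + 7958.4241·1449.24)/25656.9564 = 12352047.500337/25656.9564 = 481.4307.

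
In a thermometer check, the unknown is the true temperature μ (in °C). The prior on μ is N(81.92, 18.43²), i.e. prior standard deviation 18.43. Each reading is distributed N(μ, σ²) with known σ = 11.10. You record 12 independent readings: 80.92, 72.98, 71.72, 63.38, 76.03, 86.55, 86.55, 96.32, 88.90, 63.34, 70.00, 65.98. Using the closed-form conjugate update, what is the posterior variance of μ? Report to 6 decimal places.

9.966237

For Normal data with known variance σ², a Normal(μ₀, σ₀²) prior on μ is conjugate. Posterior precision = 1/σ₀² + n/σ²; posterior mean is the precision-weighted average of μ₀ and x̄.
σ₀² = 18.43² = 339.6649, σ² = 11.10² = 123.21; σ² + n·σ₀² = 123.21 + 12·339.6649 = 4199.1888.
Posterior precision = 1/σ₀² + n/σ² = 1/339.6649 + 12/123.21 = (σ² + n·σ₀²)/(σ₀²σ²) = 4199.1888/(339.6649·123.21); posterior variance σₙ² = σ₀²σ²/(σ² + n·σ₀²) = 339.6649·123.21/4199.1888 = 9.966237.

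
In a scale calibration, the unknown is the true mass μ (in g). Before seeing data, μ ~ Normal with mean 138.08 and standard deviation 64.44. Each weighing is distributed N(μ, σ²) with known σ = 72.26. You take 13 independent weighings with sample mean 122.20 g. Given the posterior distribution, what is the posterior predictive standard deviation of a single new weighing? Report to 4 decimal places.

74.7512

For Normal data with known variance σ², a Normal(μ₀, σ₀²) prior on μ is conjugate. Posterior precision = 1/σ₀² + n/σ²; posterior mean is the precision-weighted average of μ₀ and x̄.
σ₀² = 64.44² = 4152.5136, σ² = 72.26² = 5221.5076; σ² + n·σ₀² = 5221.5076 + 13·4152.5136 = 59204.1844.
Posterior precision = 1/σ₀² + n/σ² = 1/4152.5136 + 13/5221.5076 = (σ² + n·σ₀²)/(σ₀²σ²) = 59204.1844/(4152.5136·5221.5076); posterior variance σₙ² = σ₀²σ²/(σ² + n·σ₀²) = 4152.5136·5221.5076/59204.1844 = 366.230555.
Predictive variance for one new observation = σₙ² + σ² = 4152.5136·5221.5076/59204.1844 + 5221.5076 = σ²·(σ₀² + 59204.1844)/59204.1844 = 5221.5076·63356.698/59204.1844 = 5587.738155; SD = √(5221.5076·63356.698/59204.1844) = 74.7512.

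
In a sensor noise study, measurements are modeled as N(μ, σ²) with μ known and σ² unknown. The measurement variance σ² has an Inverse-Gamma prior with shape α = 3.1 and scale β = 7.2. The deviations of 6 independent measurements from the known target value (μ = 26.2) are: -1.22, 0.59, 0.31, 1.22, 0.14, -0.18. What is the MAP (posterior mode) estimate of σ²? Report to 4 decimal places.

With known mean μ and an Inverse-Gamma(α, β) prior on σ², the Normal likelihood is conjugate: posterior is Inv-Gamma(α + n/2, β + Σ(xᵢ−μ)²/2).
Σ(xᵢ−μ)² = (-1.22)² + (0.59)² + (0.31)² + (1.22)² + (0.14)² + (-0.18)² = 3.4730.
Posterior: Inv-Gamma(3.1 + 6/2, 7.2 + 3.4730/2) = Inv-Gamma(6.10, 8.93650).
Mode = β/(α+1) = 8.93650/7.10 = 1.2587.

1.2587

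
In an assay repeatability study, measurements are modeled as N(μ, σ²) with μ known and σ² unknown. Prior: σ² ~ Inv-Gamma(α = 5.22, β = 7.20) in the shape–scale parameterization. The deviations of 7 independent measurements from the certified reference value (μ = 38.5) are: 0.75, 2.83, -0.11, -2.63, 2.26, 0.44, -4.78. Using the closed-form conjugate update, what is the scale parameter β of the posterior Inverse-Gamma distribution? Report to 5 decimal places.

With known mean μ and an Inverse-Gamma(α, β) prior on σ², the Normal likelihood is conjugate: posterior is Inv-Gamma(α + n/2, β + Σ(xᵢ−μ)²/2).
Σ(xᵢ−μ)² = (0.75)² + (2.83)² + (-0.11)² + (-2.63)² + (2.26)² + (0.44)² + (-4.78)² = 43.6500.
Posterior: Inv-Gamma(5.22 + 7/2, 7.20 + 43.6500/2) = Inv-Gamma(8.72, 29.02500).
Posterior β = 29.02500.

29.02500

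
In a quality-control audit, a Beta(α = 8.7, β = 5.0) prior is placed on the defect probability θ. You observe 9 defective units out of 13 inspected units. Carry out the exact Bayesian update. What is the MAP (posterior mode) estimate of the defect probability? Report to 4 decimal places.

0.6761

The Beta prior is conjugate to a Binomial/Bernoulli likelihood; the update adds successes to α and failures to β.
Posterior: Beta(α+k, β+n−k) = Beta(8.7+9, 5.0+4) = Beta(17.7, 9.0).
Mode of Beta(a,b) for a,b>1 is (a−1)/(a+b−2) = 16.7/24.7 = 0.6761.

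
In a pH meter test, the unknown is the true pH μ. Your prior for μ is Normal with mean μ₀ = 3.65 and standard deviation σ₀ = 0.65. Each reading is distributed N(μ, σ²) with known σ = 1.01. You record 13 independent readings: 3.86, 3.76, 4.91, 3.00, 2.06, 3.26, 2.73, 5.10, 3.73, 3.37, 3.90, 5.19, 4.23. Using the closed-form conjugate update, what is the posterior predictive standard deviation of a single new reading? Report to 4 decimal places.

For Normal data with known variance σ², a Normal(μ₀, σ₀²) prior on μ is conjugate. Posterior precision = 1/σ₀² + n/σ²; posterior mean is the precision-weighted average of μ₀ and x̄.
σ₀² = 0.65² = 0.4225, σ² = 1.01² = 1.0201; σ² + n·σ₀² = 1.0201 + 13·0.4225 = 6.5126.
Posterior precision = 1/σ₀² + n/σ² = 1/0.4225 + 13/1.0201 = (σ² + n·σ₀²)/(σ₀²σ²) = 6.5126/(0.4225·1.0201); posterior variance σₙ² = σ₀²σ²/(σ² + n·σ₀²) = 0.4225·1.0201/6.5126 = 0.066178.
Predictive variance for one new observation = σₙ² + σ² = 0.4225·1.0201/6.5126 + 1.0201 = σ²·(σ₀² + 6.5126)/6.5126 = 1.0201·6.9351/6.5126 = 1.086278; SD = √(1.0201·6.9351/6.5126) = 1.0422.

1.0422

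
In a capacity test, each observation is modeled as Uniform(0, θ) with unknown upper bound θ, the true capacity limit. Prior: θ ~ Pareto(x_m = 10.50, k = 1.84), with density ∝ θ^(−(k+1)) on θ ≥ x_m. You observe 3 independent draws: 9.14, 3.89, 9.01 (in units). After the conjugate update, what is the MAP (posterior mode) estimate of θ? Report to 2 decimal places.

A Pareto(scale x_m, shape k) prior on the upper bound θ of Uniform(0, θ) is conjugate: posterior is Pareto(max(x_m, max xᵢ), k + n).
Sample maximum = 9.14; prior scale x_m = 10.50 → posterior scale = max = 10.50.
Posterior shape = 1.84 + 3 = 4.84.
The Pareto density is decreasing on [x_m, ∞), so the mode is x_m = 10.50.

10.50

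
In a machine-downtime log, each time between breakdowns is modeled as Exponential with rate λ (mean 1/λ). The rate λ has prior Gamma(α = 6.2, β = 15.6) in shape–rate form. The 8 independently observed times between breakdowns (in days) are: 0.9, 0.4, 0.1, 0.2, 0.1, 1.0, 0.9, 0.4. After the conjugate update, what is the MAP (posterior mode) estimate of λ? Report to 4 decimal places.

With a Gamma(shape α, rate β) prior on the exponential rate λ, the posterior after n observations with total T = Σxᵢ is Gamma(α+n, β+T).
Sum of observations T = 4.0 days; n = 8.
Posterior: Gamma(6.2+8, 15.6+4.0) = Gamma(14.2, 19.6).
Mode = (α−1)/β = 0.6735.

0.6735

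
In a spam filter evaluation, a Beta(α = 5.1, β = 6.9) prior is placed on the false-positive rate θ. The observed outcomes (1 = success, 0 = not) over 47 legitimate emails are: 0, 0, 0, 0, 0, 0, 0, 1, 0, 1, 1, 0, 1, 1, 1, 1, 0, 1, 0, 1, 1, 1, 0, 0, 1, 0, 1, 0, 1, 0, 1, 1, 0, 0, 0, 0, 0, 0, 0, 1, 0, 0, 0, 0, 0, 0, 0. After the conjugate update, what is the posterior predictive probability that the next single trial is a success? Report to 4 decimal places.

0.3746

The Beta prior is conjugate to a Binomial/Bernoulli likelihood; the update adds successes to α and failures to β.
Posterior: Beta(α+k, β+n−k) = Beta(5.1+17, 6.9+30) = Beta(22.1, 36.9).
For a single future Bernoulli trial, P(success | data) = α/(α+β) = 0.3746.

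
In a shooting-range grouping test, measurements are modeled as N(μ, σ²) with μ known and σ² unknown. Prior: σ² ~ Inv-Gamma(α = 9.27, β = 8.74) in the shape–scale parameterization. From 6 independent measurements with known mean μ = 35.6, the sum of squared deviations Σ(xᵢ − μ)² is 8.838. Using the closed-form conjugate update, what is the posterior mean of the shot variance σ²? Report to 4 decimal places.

With known mean μ and an Inverse-Gamma(α, β) prior on σ², the Normal likelihood is conjugate: posterior is Inv-Gamma(α + n/2, β + Σ(xᵢ−μ)²/2).
Posterior: Inv-Gamma(9.27 + 6/2, 8.74 + 8.838/2) = Inv-Gamma(12.27, 13.1590).
E[σ²|data] = β/(α−1) = 13.1590/11.27 = 1.1676.

1.1676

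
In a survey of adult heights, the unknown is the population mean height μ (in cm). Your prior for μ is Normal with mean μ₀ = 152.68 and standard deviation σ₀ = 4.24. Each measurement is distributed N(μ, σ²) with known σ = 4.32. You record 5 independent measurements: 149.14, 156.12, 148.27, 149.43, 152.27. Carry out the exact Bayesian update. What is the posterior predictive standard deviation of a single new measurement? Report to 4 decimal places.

4.6640

For Normal data with known variance σ², a Normal(μ₀, σ₀²) prior on μ is conjugate. Posterior precision = 1/σ₀² + n/σ²; posterior mean is the precision-weighted average of μ₀ and x̄.
σ₀² = 4.24² = 17.9776, σ² = 4.32² = 18.6624; σ² + n·σ₀² = 18.6624 + 5·17.9776 = 108.5504.
Posterior precision = 1/σ₀² + n/σ² = 1/17.9776 + 5/18.6624 = (σ² + n·σ₀²)/(σ₀²σ²) = 108.5504/(17.9776·18.6624); posterior variance σₙ² = σ₀²σ²/(σ² + n·σ₀²) = 17.9776·18.6624/108.5504 = 3.090778.
Predictive variance for one new observation = σₙ² + σ² = 17.9776·18.6624/108.5504 + 18.6624 = σ²·(σ₀² + 108.5504)/108.5504 = 18.6624·126.528/108.5504 = 21.753178; SD = √(18.6624·126.528/108.5504) = 4.6640.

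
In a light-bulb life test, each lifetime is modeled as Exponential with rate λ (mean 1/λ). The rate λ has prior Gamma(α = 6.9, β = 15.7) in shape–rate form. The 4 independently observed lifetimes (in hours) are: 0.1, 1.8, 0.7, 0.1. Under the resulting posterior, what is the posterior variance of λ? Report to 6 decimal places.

With a Gamma(shape α, rate β) prior on the exponential rate λ, the posterior after n observations with total T = Σxᵢ is Gamma(α+n, β+T).
Sum of observations T = 2.7 hours; n = 4.
Posterior: Gamma(6.9+4, 15.7+2.7) = Gamma(10.9, 18.4).
Var = α/β² = 0.032195.

0.032195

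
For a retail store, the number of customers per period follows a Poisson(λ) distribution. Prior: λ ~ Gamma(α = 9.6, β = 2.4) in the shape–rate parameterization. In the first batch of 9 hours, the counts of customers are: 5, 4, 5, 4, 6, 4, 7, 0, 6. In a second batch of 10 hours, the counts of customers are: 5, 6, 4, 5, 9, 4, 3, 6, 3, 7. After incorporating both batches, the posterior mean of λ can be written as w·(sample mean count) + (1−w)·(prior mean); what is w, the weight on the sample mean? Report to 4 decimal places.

With a Gamma(shape α, rate β) prior, the Poisson likelihood is conjugate: the posterior is Gamma(α + ΣXᵢ, β + n).
Total number of hours: n = 9 + 10 = 19.
Posterior mean = (α₀+S)/(β₀+n) = [n/(β₀+n)]·(S/n) + [β₀/(β₀+n)]·(α₀/β₀), so only n and β₀ enter the weight.
Weight on data w = n/(β₀+n) = 19/(2.4+19) = 19/21.4 = 0.8879.

0.8879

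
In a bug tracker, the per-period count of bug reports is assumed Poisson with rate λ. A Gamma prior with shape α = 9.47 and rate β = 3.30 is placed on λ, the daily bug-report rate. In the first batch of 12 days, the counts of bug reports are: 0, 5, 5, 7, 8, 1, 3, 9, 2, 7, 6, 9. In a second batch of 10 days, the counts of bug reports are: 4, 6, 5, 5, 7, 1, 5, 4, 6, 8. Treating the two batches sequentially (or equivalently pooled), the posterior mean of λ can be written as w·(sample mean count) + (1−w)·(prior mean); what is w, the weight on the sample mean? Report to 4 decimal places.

With a Gamma(shape α, rate β) prior, the Poisson likelihood is conjugate: the posterior is Gamma(α + ΣXᵢ, β + n).
Total number of days: n = 12 + 10 = 22.
Posterior mean = (α₀+S)/(β₀+n) = [n/(β₀+n)]·(S/n) + [β₀/(β₀+n)]·(α₀/β₀), so only n and β₀ enter the weight.
Weight on data w = n/(β₀+n) = 22/(3.30+22) = 22/25.30 = 0.8696.

0.8696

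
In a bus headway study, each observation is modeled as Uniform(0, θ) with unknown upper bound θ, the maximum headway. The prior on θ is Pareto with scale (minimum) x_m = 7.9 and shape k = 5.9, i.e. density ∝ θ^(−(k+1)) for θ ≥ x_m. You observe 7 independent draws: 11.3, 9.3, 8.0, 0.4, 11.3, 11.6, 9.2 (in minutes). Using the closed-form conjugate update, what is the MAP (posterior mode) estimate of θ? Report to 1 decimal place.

11.6

A Pareto(scale x_m, shape k) prior on the upper bound θ of Uniform(0, θ) is conjugate: posterior is Pareto(max(x_m, max xᵢ), k + n).
Sample maximum = 11.6; prior scale x_m = 7.9 → posterior scale = max = 11.6.
Posterior shape = 5.9 + 7 = 12.9.
The Pareto density is decreasing on [x_m, ∞), so the mode is x_m = 11.6.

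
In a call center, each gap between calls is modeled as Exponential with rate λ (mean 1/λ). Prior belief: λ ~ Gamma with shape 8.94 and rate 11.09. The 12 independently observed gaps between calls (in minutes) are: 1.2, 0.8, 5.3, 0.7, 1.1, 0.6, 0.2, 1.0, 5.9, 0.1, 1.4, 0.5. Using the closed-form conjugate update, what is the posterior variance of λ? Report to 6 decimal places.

0.023438

With a Gamma(shape α, rate β) prior on the exponential rate λ, the posterior after n observations with total T = Σxᵢ is Gamma(α+n, β+T).
Sum of observations T = 18.8 minutes; n = 12.
Posterior: Gamma(8.94+12, 11.09+18.8) = Gamma(20.94, 29.89).
Var = α/β² = 0.023438.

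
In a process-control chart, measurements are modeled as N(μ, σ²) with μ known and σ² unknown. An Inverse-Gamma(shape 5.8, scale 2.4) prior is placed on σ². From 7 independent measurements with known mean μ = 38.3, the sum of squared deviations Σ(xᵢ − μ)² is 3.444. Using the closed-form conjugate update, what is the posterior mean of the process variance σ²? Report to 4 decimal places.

0.4966

With known mean μ and an Inverse-Gamma(α, β) prior on σ², the Normal likelihood is conjugate: posterior is Inv-Gamma(α + n/2, β + Σ(xᵢ−μ)²/2).
Posterior: Inv-Gamma(5.8 + 7/2, 2.4 + 3.444/2) = Inv-Gamma(9.30, 4.1220).
E[σ²|data] = β/(α−1) = 4.1220/8.30 = 0.4966.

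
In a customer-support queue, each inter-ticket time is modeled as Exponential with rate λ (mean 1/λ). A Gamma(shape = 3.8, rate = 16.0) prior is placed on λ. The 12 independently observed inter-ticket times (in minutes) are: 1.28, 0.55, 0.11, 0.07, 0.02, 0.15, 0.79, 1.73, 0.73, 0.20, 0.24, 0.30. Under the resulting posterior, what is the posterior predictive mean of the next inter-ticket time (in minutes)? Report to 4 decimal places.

With a Gamma(shape α, rate β) prior on the exponential rate λ, the posterior after n observations with total T = Σxᵢ is Gamma(α+n, β+T).
Sum of observations T = 6.17 minutes; n = 12.
Posterior: Gamma(3.8+12, 16.0+6.17) = Gamma(15.8, 22.17).
The predictive distribution for the next observation is Lomax; its mean is β/(α−1) = 22.17/14.8 = 1.4980.

1.4980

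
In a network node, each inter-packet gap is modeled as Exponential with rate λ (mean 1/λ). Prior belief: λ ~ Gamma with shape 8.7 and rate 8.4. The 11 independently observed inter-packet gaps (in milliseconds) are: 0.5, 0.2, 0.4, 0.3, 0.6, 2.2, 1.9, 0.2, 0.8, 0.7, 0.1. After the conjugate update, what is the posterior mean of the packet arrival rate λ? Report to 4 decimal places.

With a Gamma(shape α, rate β) prior on the exponential rate λ, the posterior after n observations with total T = Σxᵢ is Gamma(α+n, β+T).
Sum of observations T = 7.9 milliseconds; n = 11.
Posterior: Gamma(8.7+11, 8.4+7.9) = Gamma(19.7, 16.3).
Posterior mean of λ = α/β = 19.7/16.3 = 1.2086.

1.2086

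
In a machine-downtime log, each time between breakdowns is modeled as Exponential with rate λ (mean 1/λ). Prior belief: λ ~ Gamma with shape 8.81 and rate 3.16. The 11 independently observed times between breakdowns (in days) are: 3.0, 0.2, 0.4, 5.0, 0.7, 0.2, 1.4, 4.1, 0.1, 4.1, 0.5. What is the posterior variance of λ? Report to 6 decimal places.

With a Gamma(shape α, rate β) prior on the exponential rate λ, the posterior after n observations with total T = Σxᵢ is Gamma(α+n, β+T).
Sum of observations T = 19.7 days; n = 11.
Posterior: Gamma(8.81+11, 3.16+19.7) = Gamma(19.81, 22.86).
Var = α/β² = 0.037908.

0.037908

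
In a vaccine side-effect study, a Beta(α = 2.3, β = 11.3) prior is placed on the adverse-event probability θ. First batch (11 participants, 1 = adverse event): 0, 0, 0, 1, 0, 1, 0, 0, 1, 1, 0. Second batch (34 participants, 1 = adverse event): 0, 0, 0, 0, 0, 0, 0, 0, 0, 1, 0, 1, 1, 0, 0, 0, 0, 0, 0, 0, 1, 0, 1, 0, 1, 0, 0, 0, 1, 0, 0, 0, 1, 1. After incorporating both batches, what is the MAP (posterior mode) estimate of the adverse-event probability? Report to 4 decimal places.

0.2527

The Beta prior is conjugate to a Binomial/Bernoulli likelihood; the update adds successes to α and failures to β.
After batch 1: Beta(2.3+4, 11.3+7) = Beta(6.3, 18.3).
After batch 2: Beta(6.3+9, 18.3+25) = Beta(15.3, 43.3).
Mode of Beta(a,b) for a,b>1 is (a−1)/(a+b−2) = 14.3/56.6 = 0.2527.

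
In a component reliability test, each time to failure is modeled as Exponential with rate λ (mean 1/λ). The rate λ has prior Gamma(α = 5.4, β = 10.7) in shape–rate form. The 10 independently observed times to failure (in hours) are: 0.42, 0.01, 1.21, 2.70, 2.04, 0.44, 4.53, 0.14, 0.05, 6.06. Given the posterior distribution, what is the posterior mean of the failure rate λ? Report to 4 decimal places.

With a Gamma(shape α, rate β) prior on the exponential rate λ, the posterior after n observations with total T = Σxᵢ is Gamma(α+n, β+T).
Sum of observations T = 17.60 hours; n = 10.
Posterior: Gamma(5.4+10, 10.7+17.60) = Gamma(15.4, 28.30).
Posterior mean of λ = α/β = 15.4/28.30 = 0.5442.

0.5442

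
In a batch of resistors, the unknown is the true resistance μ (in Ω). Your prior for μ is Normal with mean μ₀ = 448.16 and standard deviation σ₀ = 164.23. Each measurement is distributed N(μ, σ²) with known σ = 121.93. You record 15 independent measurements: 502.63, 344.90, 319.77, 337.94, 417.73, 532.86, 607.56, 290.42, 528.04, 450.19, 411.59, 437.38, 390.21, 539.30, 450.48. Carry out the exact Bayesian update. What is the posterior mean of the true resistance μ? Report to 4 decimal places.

437.7814

For Normal data with known variance σ², a Normal(μ₀, σ₀²) prior on μ is conjugate. Posterior precision = 1/σ₀² + n/σ²; posterior mean is the precision-weighted average of μ₀ and x̄.
Σxᵢ = 502.63 + 344.90 + 319.77 + 337.94 + 417.73 + 532.86 + 607.56 + 290.42 + 528.04 + 450.19 + 411.59 + 437.38 + 390.21 + 539.30 + 450.48 = 6561, so n·x̄ = 6561.
σ₀² = 164.23² = 26971.4929, σ² = 121.93² = 14866.9249; σ² + n·σ₀² = 14866.9249 + 15·26971.4929 = 419439.3184.
Posterior mean = (μ₀/σ₀² + n·x̄/σ²)/(1/σ₀² + n/σ²) = (σ²·μ₀ + σ₀²·n·x̄)/(σ² + n·σ₀²) = (14866.9249·448.16 + 26971.4929·6561)/419439.3184 = 183622725.980084/419439.3184 = 437.7814.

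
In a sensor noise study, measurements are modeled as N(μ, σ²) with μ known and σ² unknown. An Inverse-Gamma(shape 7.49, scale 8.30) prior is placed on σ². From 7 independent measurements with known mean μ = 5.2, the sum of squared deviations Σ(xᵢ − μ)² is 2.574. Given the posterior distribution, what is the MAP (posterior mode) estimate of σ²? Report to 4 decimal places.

0.7996

With known mean μ and an Inverse-Gamma(α, β) prior on σ², the Normal likelihood is conjugate: posterior is Inv-Gamma(α + n/2, β + Σ(xᵢ−μ)²/2).
Posterior: Inv-Gamma(7.49 + 7/2, 8.30 + 2.574/2) = Inv-Gamma(10.99, 9.5870).
Mode = β/(α+1) = 9.5870/11.99 = 0.7996.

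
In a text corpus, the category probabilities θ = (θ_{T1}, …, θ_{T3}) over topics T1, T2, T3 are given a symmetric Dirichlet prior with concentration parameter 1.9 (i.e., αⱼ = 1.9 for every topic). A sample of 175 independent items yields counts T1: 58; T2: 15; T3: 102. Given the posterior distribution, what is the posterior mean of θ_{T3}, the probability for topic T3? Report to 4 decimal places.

The Dirichlet prior is conjugate to the Multinomial likelihood: each posterior αⱼ = prior αⱼ + observed count nⱼ.
Posterior concentration: (59.9, 16.9, 103.9), total = 180.7.
E[θ_{T3}|data] = α_{T3}/Σα = 103.9/180.7 = 0.5750.

0.5750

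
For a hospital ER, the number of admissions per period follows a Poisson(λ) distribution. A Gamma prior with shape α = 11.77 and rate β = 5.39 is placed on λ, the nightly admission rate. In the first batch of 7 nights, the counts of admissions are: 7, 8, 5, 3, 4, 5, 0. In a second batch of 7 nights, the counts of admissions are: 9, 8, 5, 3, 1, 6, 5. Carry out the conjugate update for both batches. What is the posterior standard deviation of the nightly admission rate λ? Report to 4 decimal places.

0.4635

With a Gamma(shape α, rate β) prior, the Poisson likelihood is conjugate: the posterior is Gamma(α + ΣXᵢ, β + n).
Batch 1: sum of counts S = 32 over n = 7 nights.
After batch 1: Gamma(α+S, β+n) = Gamma(11.77+32, 5.39+7) = Gamma(43.77, 12.39).
Batch 2: sum of counts S = 37 over n = 7 nights.
After batch 2: Gamma(α+S, β+n) = Gamma(43.77+37, 12.39+7) = Gamma(80.77, 19.39).
SD = √α/β = √80.77/19.39 = 0.4635.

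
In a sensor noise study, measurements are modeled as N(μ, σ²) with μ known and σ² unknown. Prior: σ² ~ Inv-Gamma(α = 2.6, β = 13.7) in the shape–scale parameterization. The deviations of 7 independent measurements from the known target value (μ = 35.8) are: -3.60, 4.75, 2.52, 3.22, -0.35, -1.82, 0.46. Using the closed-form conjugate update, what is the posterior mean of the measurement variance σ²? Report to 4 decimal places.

8.1655

With known mean μ and an Inverse-Gamma(α, β) prior on σ², the Normal likelihood is conjugate: posterior is Inv-Gamma(α + n/2, β + Σ(xᵢ−μ)²/2).
Σ(xᵢ−μ)² = (-3.60)² + (4.75)² + (2.52)² + (3.22)² + (-0.35)² + (-1.82)² + (0.46)² = 55.8878.
Posterior: Inv-Gamma(2.6 + 7/2, 13.7 + 55.8878/2) = Inv-Gamma(6.10, 41.64390).
E[σ²|data] = β/(α−1) = 41.64390/5.10 = 8.1655.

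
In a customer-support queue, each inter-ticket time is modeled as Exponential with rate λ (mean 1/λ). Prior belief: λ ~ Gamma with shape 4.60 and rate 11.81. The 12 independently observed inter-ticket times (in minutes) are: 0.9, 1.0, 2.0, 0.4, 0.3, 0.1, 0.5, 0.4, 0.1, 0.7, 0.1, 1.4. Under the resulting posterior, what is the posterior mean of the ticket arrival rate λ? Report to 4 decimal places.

With a Gamma(shape α, rate β) prior on the exponential rate λ, the posterior after n observations with total T = Σxᵢ is Gamma(α+n, β+T).
Sum of observations T = 7.9 minutes; n = 12.
Posterior: Gamma(4.60+12, 11.81+7.9) = Gamma(16.60, 19.71).
Posterior mean of λ = α/β = 16.60/19.71 = 0.8422.

0.8422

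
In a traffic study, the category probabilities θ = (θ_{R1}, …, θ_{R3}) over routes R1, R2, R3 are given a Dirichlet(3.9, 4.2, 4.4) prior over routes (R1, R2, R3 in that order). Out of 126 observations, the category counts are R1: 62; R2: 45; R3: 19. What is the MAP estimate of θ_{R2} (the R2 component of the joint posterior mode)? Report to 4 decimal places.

0.3557

The Dirichlet prior is conjugate to the Multinomial likelihood: each posterior αⱼ = prior αⱼ + observed count nⱼ.
Posterior concentration: (65.9, 49.2, 23.4), total = 138.5.
Joint mode component: (α_{R2}−1)/(Σα−K) = 48.2/135.5 = 0.3557.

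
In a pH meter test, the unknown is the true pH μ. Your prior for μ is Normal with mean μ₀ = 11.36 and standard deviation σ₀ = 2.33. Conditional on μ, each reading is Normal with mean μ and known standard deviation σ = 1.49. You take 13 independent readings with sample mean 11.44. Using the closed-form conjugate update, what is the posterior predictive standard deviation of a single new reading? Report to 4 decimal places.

For Normal data with known variance σ², a Normal(μ₀, σ₀²) prior on μ is conjugate. Posterior precision = 1/σ₀² + n/σ²; posterior mean is the precision-weighted average of μ₀ and x̄.
σ₀² = 2.33² = 5.4289, σ² = 1.49² = 2.2201; σ² + n·σ₀² = 2.2201 + 13·5.4289 = 72.7958.
Posterior precision = 1/σ₀² + n/σ² = 1/5.4289 + 13/2.2201 = (σ² + n·σ₀²)/(σ₀²σ²) = 72.7958/(5.4289·2.2201); posterior variance σₙ² = σ₀²σ²/(σ² + n·σ₀²) = 5.4289·2.2201/72.7958 = 0.165569.
Predictive variance for one new observation = σₙ² + σ² = 5.4289·2.2201/72.7958 + 2.2201 = σ²·(σ₀² + 72.7958)/72.7958 = 2.2201·78.2247/72.7958 = 2.385669; SD = √(2.2201·78.2247/72.7958) = 1.5446.

1.5446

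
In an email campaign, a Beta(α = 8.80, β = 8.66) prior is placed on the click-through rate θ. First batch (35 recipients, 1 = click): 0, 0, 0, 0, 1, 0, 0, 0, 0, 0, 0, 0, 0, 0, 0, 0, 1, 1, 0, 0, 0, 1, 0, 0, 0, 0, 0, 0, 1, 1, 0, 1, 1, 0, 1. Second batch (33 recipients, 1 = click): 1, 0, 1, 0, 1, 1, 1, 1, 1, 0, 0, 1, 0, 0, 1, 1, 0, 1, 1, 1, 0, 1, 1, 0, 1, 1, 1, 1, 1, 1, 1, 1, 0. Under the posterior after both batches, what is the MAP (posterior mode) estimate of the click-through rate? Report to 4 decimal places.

0.4769

The Beta prior is conjugate to a Binomial/Bernoulli likelihood; the update adds successes to α and failures to β.
After batch 1: Beta(8.80+9, 8.66+26) = Beta(17.80, 34.66).
After batch 2: Beta(17.80+23, 34.66+10) = Beta(40.80, 44.66).
Mode of Beta(a,b) for a,b>1 is (a−1)/(a+b−2) = 39.80/83.46 = 0.4769.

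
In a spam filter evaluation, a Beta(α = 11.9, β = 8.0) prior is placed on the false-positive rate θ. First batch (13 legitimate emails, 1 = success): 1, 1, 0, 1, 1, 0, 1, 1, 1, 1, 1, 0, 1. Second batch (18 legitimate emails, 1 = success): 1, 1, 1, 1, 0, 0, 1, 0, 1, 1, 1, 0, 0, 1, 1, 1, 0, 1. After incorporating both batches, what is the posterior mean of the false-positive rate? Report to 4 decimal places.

0.6660

The Beta prior is conjugate to a Binomial/Bernoulli likelihood; the update adds successes to α and failures to β.
After batch 1: Beta(11.9+10, 8.0+3) = Beta(21.9, 11.0).
After batch 2: Beta(21.9+12, 11.0+6) = Beta(33.9, 17.0).
Posterior mean = α/(α+β) = 33.9/50.9 = 0.6660.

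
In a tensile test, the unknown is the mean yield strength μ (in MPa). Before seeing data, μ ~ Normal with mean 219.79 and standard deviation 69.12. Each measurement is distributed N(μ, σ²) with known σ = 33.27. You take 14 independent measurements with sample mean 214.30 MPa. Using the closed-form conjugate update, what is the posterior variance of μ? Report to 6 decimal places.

For Normal data with known variance σ², a Normal(μ₀, σ₀²) prior on μ is conjugate. Posterior precision = 1/σ₀² + n/σ²; posterior mean is the precision-weighted average of μ₀ and x̄.
σ₀² = 69.12² = 4777.5744, σ² = 33.27² = 1106.8929; σ² + n·σ₀² = 1106.8929 + 14·4777.5744 = 67992.9345.
Posterior precision = 1/σ₀² + n/σ² = 1/4777.5744 + 14/1106.8929 = (σ² + n·σ₀²)/(σ₀²σ²) = 67992.9345/(4777.5744·1106.8929); posterior variance σₙ² = σ₀²σ²/(σ² + n·σ₀²) = 4777.5744·1106.8929/67992.9345 = 77.776658.

77.776658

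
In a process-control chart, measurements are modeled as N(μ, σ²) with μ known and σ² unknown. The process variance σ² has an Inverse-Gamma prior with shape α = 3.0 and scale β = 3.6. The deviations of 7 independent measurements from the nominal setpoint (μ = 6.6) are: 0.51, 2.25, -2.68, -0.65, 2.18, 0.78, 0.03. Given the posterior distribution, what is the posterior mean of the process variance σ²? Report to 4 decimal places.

2.3172

With known mean μ and an Inverse-Gamma(α, β) prior on σ², the Normal likelihood is conjugate: posterior is Inv-Gamma(α + n/2, β + Σ(xᵢ−μ)²/2).
Σ(xᵢ−μ)² = (0.51)² + (2.25)² + (-2.68)² + (-0.65)² + (2.18)² + (0.78)² + (0.03)² = 18.2892.
Posterior: Inv-Gamma(3.0 + 7/2, 3.6 + 18.2892/2) = Inv-Gamma(6.50, 12.74460).
E[σ²|data] = β/(α−1) = 12.74460/5.50 = 2.3172.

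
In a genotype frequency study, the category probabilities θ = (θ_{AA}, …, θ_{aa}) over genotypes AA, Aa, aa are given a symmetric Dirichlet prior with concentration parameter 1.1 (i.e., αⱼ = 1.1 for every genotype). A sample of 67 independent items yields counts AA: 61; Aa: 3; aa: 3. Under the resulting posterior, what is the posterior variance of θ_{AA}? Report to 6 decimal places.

0.001445

The Dirichlet prior is conjugate to the Multinomial likelihood: each posterior αⱼ = prior αⱼ + observed count nⱼ.
Posterior concentration: (62.1, 4.1, 4.1), total = 70.3.
Var[θ_j] = α_j(Σα−α_j)/((Σα)²(Σα+1)) = 62.1·8.2/(70.3²·71.3) = 0.001445.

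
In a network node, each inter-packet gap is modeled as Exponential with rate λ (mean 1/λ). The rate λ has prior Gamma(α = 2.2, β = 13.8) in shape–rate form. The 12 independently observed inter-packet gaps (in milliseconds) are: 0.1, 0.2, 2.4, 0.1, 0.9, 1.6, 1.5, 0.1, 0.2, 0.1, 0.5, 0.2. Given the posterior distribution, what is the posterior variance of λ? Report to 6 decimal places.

With a Gamma(shape α, rate β) prior on the exponential rate λ, the posterior after n observations with total T = Σxᵢ is Gamma(α+n, β+T).
Sum of observations T = 7.9 milliseconds; n = 12.
Posterior: Gamma(2.2+12, 13.8+7.9) = Gamma(14.2, 21.7).
Var = α/β² = 0.030156.

0.030156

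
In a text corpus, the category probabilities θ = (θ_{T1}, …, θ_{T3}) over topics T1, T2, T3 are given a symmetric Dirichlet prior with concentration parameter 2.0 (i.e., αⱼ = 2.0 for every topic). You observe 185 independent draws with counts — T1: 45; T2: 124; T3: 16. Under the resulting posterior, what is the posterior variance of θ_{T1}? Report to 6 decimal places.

0.000966

The Dirichlet prior is conjugate to the Multinomial likelihood: each posterior αⱼ = prior αⱼ + observed count nⱼ.
Posterior concentration: (47.0, 126.0, 18.0), total = 191.0.
Var[θ_j] = α_j(Σα−α_j)/((Σα)²(Σα+1)) = 47.0·144.0/(191.0²·192.0) = 0.000966.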